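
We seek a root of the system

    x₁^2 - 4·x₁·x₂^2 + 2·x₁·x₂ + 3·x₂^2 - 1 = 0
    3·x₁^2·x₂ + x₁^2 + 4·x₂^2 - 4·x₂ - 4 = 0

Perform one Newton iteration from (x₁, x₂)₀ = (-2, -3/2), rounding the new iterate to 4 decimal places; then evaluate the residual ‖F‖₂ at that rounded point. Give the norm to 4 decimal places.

At (-2, -3/2): F = (33.7500, -3.0000).
Jacobian J = [[2·x₁ - 4·x₂^2 + 2·x₂, -8·x₁·x₂ + 2·x₁ + 6·x₂], [6·x₁·x₂ + 2·x₁, 3·x₁^2 + 8·x₂ - 4]].
At the point, J = [[-16.0000, -37.0000], [14.0000, -4.0000]] (det J = 582.0000).
Solving J·Δ = −F gives Δ = (0.4227, 0.7294).
Then the next iterate is (x₁, x₂)₁ = (-1.5773, -0.7706).
Re-evaluating at (-1.5773, -0.7706): F = (9.446840, -1.805897), so ‖F‖₂ = 9.6179.

9.6179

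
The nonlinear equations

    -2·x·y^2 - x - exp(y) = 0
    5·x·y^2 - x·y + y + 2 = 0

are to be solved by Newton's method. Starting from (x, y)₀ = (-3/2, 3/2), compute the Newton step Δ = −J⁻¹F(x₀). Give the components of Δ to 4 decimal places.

At (-3/2, 3/2): F = (3.768311, -11.1250).
Jacobian J = [[-2·y^2 - 1, -4·x·y - exp(y)], [5·y^2 - y, 10·x·y - x + 1]].
At the point, J = [[-5.5000, 4.518311], [9.7500, -20.0000]] (det J = 65.946468).
Solving J·Δ = −F gives Δ = (0.3806, -0.3707).

(0.3806, -0.3707)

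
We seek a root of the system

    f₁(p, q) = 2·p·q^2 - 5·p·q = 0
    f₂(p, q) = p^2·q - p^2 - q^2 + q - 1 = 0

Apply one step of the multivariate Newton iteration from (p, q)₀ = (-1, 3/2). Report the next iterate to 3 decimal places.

(1.125, -1.875)

At (-1, 3/2): F = (3.000, -1.250).
Jacobian J = [[2·q^2 - 5·q, 4·p·q - 5·p], [2·p·q - 2·p, p^2 - 2·q + 1]].
At the point, J = [[-3.000, -1.000], [-1.000, -1.000]] (det J = 2.000).
Solving J·Δ = −F gives Δ = (2.125, -3.375).
Then the next iterate is (p, q)₁ = (1.125, -1.875).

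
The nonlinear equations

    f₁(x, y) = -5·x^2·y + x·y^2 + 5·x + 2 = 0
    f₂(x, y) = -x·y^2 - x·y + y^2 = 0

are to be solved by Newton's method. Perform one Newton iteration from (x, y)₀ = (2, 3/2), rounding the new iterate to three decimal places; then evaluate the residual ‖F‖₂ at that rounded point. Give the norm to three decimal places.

4.590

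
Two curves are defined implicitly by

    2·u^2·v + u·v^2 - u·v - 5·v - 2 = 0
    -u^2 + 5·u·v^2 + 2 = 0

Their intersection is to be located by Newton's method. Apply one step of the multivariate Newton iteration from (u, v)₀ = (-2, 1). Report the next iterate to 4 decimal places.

At (-2, 1): F = (1.0000, -12.0000).
Jacobian J = [[4·u·v + v^2 - v, 2·u^2 + 2·u·v - u - 5], [-2·u + 5·v^2, 10·u·v]].
At the point, J = [[-8.0000, 1.0000], [9.0000, -20.0000]] (det J = 151.0000).
Solving J·Δ = −F gives Δ = (0.0530, -0.5762).
Then the next iterate is (u, v)₁ = (-1.9470, 0.4238).

(-1.9470, 0.4238)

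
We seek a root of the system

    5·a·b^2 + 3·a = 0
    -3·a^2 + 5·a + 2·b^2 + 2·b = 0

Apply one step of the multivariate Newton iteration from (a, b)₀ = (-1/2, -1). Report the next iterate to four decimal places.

At (-1/2, -1): F = (-4.0000, -3.2500).
Jacobian J = [[5·b^2 + 3, 10·a·b], [-6·a + 5, 4·b + 2]].
At the point, J = [[8.0000, 5.0000], [8.0000, -2.0000]] (det J = -56.0000).
Solving J·Δ = −F gives Δ = (0.4330, 0.1071).
Then the next iterate is (a, b)₁ = (-0.0670, -0.8929).

(-0.0670, -0.8929)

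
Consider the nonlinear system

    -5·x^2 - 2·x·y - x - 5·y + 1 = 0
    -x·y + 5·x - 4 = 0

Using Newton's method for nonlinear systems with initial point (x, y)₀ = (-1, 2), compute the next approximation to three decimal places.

(1.143, 2.571)

At (-1, 2): F = (-9.000, -7.000).
Jacobian J = [[-10·x - 2·y - 1, -2·x - 5], [-y + 5, -x]].
At the point, J = [[5.000, -3.000], [3.000, 1.000]] (det J = 14.000).
Solving J·Δ = −F gives Δ = (2.143, 0.571).
Then the next iterate is (x, y)₁ = (1.143, 2.571).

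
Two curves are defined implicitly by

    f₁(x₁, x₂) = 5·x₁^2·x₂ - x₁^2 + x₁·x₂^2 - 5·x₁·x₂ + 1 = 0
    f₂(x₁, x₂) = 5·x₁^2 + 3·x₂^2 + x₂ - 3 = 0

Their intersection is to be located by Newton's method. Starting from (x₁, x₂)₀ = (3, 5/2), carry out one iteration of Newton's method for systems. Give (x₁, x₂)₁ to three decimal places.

(-1.261, 6.536)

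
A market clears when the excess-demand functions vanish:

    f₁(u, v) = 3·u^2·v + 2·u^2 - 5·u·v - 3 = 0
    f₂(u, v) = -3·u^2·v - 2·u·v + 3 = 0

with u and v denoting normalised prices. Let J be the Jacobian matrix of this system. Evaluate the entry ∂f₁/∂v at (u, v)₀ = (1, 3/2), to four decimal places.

∂f₁/∂v = 3·u^2 - 5·u.
At (1, 3/2) this is -2.0000.

-2.0000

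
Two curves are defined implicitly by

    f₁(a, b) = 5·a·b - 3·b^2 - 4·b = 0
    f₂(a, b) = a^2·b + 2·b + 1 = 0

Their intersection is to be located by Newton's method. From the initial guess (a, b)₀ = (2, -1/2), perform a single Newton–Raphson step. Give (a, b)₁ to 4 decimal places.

(3.5000, 0.3333)

At (2, -1/2): F = (-3.7500, -2.0000).
Jacobian J = [[5·b, 5·a - 6·b - 4], [2·a·b, a^2 + 2]].
At the point, J = [[-2.5000, 9.0000], [-2.0000, 6.0000]] (det J = 3.0000).
Solving J·Δ = −F gives Δ = (1.5000, 0.8333).
Then the next iterate is (a, b)₁ = (3.5000, 0.3333).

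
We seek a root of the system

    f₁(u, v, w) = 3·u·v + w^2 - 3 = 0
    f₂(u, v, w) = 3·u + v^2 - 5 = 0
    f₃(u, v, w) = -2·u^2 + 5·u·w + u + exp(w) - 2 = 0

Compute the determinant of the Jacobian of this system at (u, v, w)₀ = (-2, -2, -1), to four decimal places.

-436.5491

J = [[3·v, 3·u, 2·w], [3, 2·v, 0], [-4·u + 5·w + 1, 0, 5·u + exp(w)]].
At the point, J = [[-6.0000, -6.0000, -2.0000], [3.0000, -4.0000, 0.0000], [4.0000, 0.0000, -9.632121]].
det J = -436.5491.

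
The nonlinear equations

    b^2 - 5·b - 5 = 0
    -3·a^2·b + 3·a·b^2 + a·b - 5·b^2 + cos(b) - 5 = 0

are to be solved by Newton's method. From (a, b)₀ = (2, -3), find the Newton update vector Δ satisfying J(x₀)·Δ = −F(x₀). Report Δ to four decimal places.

At (2, -3): F = (19.0000, 33.010008).
Jacobian J = [[0, 2·b - 5], [-6·a·b + 3·b^2 + b, -3·a^2 + 6·a·b + a - 10·b - sin(b)]].
At the point, J = [[0.0000, -11.0000], [60.0000, -15.858880]] (det J = 660.0000).
Solving J·Δ = −F gives Δ = (-0.0936, 1.7273).

(-0.0936, 1.7273)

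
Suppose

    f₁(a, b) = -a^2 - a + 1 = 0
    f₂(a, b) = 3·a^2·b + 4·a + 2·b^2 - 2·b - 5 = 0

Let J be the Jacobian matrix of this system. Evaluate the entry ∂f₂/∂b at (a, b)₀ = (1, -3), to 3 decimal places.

∂f₂/∂b = 3·a^2 + 4·b - 2.
At (1, -3) this is -11.000.

-11.000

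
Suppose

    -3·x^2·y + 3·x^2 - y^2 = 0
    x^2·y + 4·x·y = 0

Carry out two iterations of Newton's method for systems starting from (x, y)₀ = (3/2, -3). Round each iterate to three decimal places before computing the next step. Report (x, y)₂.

(0.664, -0.511)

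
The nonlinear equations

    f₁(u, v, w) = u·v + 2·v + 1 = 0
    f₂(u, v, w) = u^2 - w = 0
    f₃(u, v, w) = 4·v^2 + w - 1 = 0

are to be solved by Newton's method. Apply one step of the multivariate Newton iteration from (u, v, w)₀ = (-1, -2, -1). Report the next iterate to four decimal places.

(-1.0000, -1.0000, 1.0000)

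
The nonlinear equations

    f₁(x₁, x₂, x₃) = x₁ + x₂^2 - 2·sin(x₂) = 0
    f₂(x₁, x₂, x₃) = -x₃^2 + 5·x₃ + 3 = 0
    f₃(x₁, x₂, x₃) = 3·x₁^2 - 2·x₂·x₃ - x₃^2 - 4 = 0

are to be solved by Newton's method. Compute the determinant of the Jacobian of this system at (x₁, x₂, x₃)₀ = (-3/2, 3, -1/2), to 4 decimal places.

-436.9192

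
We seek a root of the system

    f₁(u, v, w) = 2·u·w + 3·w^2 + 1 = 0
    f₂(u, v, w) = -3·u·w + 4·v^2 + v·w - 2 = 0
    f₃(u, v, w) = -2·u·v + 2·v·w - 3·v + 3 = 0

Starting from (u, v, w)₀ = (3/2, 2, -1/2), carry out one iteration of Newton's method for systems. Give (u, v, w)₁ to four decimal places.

(1.7500, 1.2697, 1.2219)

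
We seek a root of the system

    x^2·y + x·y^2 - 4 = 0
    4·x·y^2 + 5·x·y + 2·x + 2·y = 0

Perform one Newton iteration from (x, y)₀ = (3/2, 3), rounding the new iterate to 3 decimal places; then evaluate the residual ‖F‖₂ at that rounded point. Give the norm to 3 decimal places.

At (3/2, 3): F = (16.250, 85.500).
Jacobian J = [[2·x·y + y^2, x^2 + 2·x·y], [4·y^2 + 5·y + 2, 8·x·y + 5·x + 2]].
At the point, J = [[18.000, 11.250], [53.000, 45.500]] (det J = 222.750).
Solving J·Δ = −F gives Δ = (0.999, -3.043).
Then the next iterate is (x, y)₁ = (2.499, -0.043).
Re-evaluating at (2.499, -0.043): F = (-4.26391, 4.39320), so ‖F‖₂ = 6.122.

6.122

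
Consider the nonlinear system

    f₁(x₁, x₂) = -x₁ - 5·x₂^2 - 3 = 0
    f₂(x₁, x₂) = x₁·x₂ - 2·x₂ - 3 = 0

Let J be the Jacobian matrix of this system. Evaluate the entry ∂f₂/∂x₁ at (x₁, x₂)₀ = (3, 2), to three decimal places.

∂f₂/∂x₁ = x₂.
At (3, 2) this is 2.000.

2.000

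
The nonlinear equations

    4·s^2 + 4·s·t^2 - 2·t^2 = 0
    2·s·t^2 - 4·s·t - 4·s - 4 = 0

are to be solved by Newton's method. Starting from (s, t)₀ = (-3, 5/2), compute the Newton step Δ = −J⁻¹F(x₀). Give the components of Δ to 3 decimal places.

(7.821, -0.624)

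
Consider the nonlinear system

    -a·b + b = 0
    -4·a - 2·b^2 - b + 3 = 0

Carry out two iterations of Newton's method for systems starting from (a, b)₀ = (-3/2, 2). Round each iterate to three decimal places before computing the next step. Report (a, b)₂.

(0.541, 0.646)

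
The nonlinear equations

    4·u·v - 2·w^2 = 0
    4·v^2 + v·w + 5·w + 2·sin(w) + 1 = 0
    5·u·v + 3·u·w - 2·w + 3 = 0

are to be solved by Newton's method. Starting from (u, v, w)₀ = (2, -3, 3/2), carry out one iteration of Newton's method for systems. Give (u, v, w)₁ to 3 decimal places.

At (2, -3, 3/2): F = (-28.500, 41.99499, -21.000).
Jacobian J = [[4·v, 4·u, -4·w], [0, 8·v + w, v + 2·cos(w) + 5], [5·v + 3·w, 5·u, 3·u - 2]].
At the point, J = [[-12.000, 8.000, -6.000], [0.000, -22.500, 2.14147], [-10.500, 10.000, 4.000]] (det J = 2574.59308).
Solving J·Δ = −F gives Δ = (-0.694, 1.771, -1.000).
Then the next iterate is (u, v, w)₁ = (1.306, -1.229, 0.500).

(1.306, -1.229, 0.500)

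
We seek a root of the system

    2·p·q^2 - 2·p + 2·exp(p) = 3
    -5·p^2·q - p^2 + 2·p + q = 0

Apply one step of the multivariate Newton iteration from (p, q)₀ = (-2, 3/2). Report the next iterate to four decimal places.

(-1.2325, 1.0331)

At (-2, 3/2): F = (-7.729329, -36.5000).
Jacobian J = [[2·q^2 + 2·exp(p) - 2, 4·p·q], [-10·p·q - 2·p + 2, -5·p^2 + 1]].
At the point, J = [[2.770671, -12.0000], [36.0000, -19.0000]] (det J = 379.357259).
Solving J·Δ = −F gives Δ = (0.7675, -0.4669).
Then the next iterate is (p, q)₁ = (-1.2325, 1.0331).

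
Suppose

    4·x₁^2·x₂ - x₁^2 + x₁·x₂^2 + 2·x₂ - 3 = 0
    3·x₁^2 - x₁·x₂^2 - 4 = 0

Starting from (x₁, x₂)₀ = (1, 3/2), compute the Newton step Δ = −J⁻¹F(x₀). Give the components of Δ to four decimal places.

(0.1064, -0.9504)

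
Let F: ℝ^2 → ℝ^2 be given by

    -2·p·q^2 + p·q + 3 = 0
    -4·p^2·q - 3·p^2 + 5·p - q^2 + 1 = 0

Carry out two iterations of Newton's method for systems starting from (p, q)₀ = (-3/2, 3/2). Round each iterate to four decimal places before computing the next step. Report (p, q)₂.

(-0.8850, -1.1539)

At (-3/2, 3/2): F = (7.5000, -29.0000).
Jacobian J = [[-2·q^2 + q, -4·p·q + p], [-8·p·q - 6·p + 5, -4·p^2 - 2·q]].
At the point, J = [[-3.0000, 7.5000], [32.0000, -12.0000]] (det J = -204.0000).
Solving J·Δ = −F gives Δ = (0.6250, -0.7500).
Then the next iterate is (p, q)₁ = (-0.8750, 0.7500).
Round to (-0.8750, 0.7500) and repeat: F = (3.328125, -8.531250), J = [[-0.3750, 1.7500], [15.5000, -4.5625]].
Δ = (-0.0100, -1.9039), so (p, q)₂ = (-0.8850, -1.1539).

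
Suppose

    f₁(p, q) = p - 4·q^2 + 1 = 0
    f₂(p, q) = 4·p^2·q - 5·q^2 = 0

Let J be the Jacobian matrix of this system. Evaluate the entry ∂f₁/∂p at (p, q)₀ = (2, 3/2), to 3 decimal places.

1.000

∂f₁/∂p = 1.
At (2, 3/2) this is 1.000.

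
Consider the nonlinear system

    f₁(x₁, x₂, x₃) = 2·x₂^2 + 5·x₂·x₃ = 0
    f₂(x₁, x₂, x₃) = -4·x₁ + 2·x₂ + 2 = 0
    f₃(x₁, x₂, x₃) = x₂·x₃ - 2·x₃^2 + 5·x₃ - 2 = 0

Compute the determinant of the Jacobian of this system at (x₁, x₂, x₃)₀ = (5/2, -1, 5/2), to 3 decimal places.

J = [[0, 4·x₂ + 5·x₃, 5·x₂], [-4, 2, 0], [0, x₃, x₂ - 4·x₃ + 5]].
At the point, J = [[0.000, 8.500, -5.000], [-4.000, 2.000, 0.000], [0.000, 2.500, -6.000]].
det J = -154.000.

-154.000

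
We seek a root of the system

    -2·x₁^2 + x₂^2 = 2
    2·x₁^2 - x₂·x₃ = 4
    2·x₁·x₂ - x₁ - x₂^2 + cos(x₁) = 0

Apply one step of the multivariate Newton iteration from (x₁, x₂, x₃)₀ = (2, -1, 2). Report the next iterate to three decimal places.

(0.767, -0.567, 6.730)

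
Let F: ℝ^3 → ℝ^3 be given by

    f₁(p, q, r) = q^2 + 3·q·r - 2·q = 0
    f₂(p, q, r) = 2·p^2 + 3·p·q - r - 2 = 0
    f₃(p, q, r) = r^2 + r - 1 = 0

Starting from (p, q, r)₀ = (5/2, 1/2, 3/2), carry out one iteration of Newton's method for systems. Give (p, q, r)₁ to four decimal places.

(1.4189, 0.3661, 0.8125)

At (5/2, 1/2, 3/2): F = (1.5000, 12.7500, 2.7500).
Jacobian J = [[0, 2·q + 3·r - 2, 3·q], [4·p + 3·q, 3·p, -1], [0, 0, 2·r + 1]].
At the point, J = [[0.0000, 3.5000, 1.5000], [11.5000, 7.5000, -1.0000], [0.0000, 0.0000, 4.0000]] (det J = -161.0000).
Solving J·Δ = −F gives Δ = (-1.0811, -0.1339, -0.6875).
Then the next iterate is (p, q, r)₁ = (1.4189, 0.3661, 0.8125).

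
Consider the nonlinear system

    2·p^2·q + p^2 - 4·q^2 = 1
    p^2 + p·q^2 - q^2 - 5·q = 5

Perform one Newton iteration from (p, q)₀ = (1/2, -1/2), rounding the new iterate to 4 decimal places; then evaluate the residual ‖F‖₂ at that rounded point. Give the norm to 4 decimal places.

At (1/2, -1/2): F = (-2.0000, -2.3750).
Jacobian J = [[4·p·q + 2·p, 2·p^2 - 8·q], [2·p + q^2, 2·p·q - 2·q - 5]].
At the point, J = [[0.0000, 4.5000], [1.2500, -4.5000]] (det J = -5.6250).
Solving J·Δ = −F gives Δ = (3.5000, 0.4444).
Then the next iterate is (p, q)₁ = (4.0000, -0.0556).
Re-evaluating at (4.0000, -0.0556): F = (13.208435, 11.287274), so ‖F‖₂ = 17.3743.

17.3743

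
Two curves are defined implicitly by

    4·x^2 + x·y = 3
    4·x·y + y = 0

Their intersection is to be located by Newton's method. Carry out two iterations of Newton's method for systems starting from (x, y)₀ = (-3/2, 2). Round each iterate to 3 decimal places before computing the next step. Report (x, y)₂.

At (-3/2, 2): F = (3.000, -10.000).
Jacobian J = [[8·x + y, x], [4·y, 4·x + 1]].
At the point, J = [[-10.000, -1.500], [8.000, -5.000]] (det J = 62.000).
Solving J·Δ = −F gives Δ = (0.484, -1.226).
Then the next iterate is (x, y)₁ = (-1.016, 0.774).
Round to (-1.016, 0.774) and repeat: F = (0.34264, -2.37154), J = [[-7.354, -1.016], [3.096, -3.064]].
Δ = (0.135, -0.638), so (x, y)₂ = (-0.881, 0.136).

(-0.881, 0.136)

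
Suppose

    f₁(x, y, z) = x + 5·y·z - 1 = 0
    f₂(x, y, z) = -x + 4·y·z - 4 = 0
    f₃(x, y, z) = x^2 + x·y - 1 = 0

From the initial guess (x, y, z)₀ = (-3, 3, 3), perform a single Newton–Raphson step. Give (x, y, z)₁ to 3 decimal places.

At (-3, 3, 3): F = (41.000, 35.000, -1.000).
Jacobian J = [[1, 5·z, 5·y], [-1, 4·z, 4·y], [2·x + y, x, 0]].
At the point, J = [[1.000, 15.000, 15.000], [-1.000, 12.000, 12.000], [-3.000, -3.000, 0.000]] (det J = 81.000).
Solving J·Δ = −F gives Δ = (1.222, -1.556, -1.259).
Then the next iterate is (x, y, z)₁ = (-1.778, 1.444, 1.741).

(-1.778, 1.444, 1.741)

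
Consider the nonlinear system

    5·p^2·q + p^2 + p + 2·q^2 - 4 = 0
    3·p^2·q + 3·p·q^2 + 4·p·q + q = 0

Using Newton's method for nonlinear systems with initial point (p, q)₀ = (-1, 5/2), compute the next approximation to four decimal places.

(-0.8163, 1.4184)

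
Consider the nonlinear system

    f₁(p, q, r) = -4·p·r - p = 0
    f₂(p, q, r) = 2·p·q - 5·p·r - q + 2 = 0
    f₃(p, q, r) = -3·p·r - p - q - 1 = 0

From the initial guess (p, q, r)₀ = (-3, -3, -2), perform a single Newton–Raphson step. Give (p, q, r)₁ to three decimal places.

(-3.000, -0.250, -0.250)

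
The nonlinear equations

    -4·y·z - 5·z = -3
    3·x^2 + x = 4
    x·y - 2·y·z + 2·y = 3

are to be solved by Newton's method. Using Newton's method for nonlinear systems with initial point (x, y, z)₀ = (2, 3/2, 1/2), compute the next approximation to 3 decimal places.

(1.231, 1.210, 0.325)

At (2, 3/2, 1/2): F = (-2.500, 10.000, 1.500).
Jacobian J = [[0, -4·z, -4·y - 5], [6·x + 1, 0, 0], [y, x - 2·z + 2, -2·y]].
At the point, J = [[0.000, -2.000, -11.000], [13.000, 0.000, 0.000], [1.500, 3.000, -3.000]] (det J = -507.000).
Solving J·Δ = −F gives Δ = (-0.769, -0.290, -0.175).
Then the next iterate is (x, y, z)₁ = (1.231, 1.210, 0.325).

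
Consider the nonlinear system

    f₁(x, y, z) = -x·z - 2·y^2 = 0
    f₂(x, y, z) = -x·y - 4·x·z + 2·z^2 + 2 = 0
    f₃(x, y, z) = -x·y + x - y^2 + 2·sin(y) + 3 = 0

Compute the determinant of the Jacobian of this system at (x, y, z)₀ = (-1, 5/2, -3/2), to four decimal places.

-64.9149

J = [[-z, -4·y, -x], [-y - 4·z, -x, -4·x + 4·z], [-y + 1, -x - 2·y + 2·cos(y), 0]].
At the point, J = [[1.5000, -10.0000, 1.0000], [3.5000, 1.0000, -2.0000], [-1.5000, -5.602287, 0.0000]].
det J = -64.9149.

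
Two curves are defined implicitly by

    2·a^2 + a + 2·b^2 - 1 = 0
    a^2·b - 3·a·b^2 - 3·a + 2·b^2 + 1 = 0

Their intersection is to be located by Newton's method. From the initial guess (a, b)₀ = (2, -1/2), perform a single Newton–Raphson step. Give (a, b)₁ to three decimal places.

At (2, -1/2): F = (9.500, -8.000).
Jacobian J = [[4·a + 1, 4·b], [2·a·b - 3·b^2 - 3, a^2 - 6·a·b + 4·b]].
At the point, J = [[9.000, -2.000], [-5.750, 8.000]] (det J = 60.500).
Solving J·Δ = −F gives Δ = (-0.992, 0.287).
Then the next iterate is (a, b)₁ = (1.008, -0.213).

(1.008, -0.213)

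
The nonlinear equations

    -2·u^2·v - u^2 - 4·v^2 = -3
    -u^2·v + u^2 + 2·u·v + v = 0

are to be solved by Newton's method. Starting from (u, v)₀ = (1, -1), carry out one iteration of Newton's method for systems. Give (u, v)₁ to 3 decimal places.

(1.750, -1.250)

At (1, -1): F = (0.000, -1.000).
Jacobian J = [[-4·u·v - 2·u, -2·u^2 - 8·v], [-2·u·v + 2·u + 2·v, -u^2 + 2·u + 1]].
At the point, J = [[2.000, 6.000], [2.000, 2.000]] (det J = -8.000).
Solving J·Δ = −F gives Δ = (0.750, -0.250).
Then the next iterate is (u, v)₁ = (1.750, -1.250).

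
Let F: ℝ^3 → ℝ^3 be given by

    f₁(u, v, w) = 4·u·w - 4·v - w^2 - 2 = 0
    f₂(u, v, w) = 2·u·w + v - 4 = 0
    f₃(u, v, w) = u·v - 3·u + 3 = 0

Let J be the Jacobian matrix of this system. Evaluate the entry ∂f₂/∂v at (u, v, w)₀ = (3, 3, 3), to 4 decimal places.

1.0000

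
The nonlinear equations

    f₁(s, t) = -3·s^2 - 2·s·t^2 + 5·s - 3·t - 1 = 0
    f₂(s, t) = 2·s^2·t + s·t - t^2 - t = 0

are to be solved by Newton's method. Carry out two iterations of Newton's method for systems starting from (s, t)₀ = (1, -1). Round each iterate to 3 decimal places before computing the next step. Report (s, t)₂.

At (1, -1): F = (2.000, -3.000).
Jacobian J = [[-6·s - 2·t^2 + 5, -4·s·t - 3], [4·s·t + t, 2·s^2 + s - 2·t - 1]].
At the point, J = [[-3.000, 1.000], [-5.000, 4.000]] (det J = -7.000).
Solving J·Δ = −F gives Δ = (1.571, 2.714).
Then the next iterate is (s, t)₁ = (2.571, 1.714).
Round to (2.571, 1.714) and repeat: F = (-28.22327, 22.41412), J = [[-16.30159, -20.62678], [19.34078, 11.36308]].
Δ = (-0.663, -0.845), so (s, t)₂ = (1.908, 0.869).

(1.908, 0.869)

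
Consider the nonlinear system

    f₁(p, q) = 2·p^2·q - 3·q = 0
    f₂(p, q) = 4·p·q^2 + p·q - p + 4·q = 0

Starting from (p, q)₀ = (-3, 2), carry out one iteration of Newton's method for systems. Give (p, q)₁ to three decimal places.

(-2.124, 1.402)

At (-3, 2): F = (30.000, -43.000).
Jacobian J = [[4·p·q, 2·p^2 - 3], [4·q^2 + q - 1, 8·p·q + p + 4]].
At the point, J = [[-24.000, 15.000], [17.000, -47.000]] (det J = 873.000).
Solving J·Δ = −F gives Δ = (0.876, -0.598).
Then the next iterate is (p, q)₁ = (-2.124, 1.402).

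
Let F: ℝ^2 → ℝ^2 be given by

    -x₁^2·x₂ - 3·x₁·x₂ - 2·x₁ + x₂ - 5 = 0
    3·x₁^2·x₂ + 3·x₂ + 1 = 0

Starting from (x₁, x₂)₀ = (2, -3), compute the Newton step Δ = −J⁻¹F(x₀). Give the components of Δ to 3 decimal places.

(-3.231, -4.821)

At (2, -3): F = (18.000, -44.000).
Jacobian J = [[-2·x₁·x₂ - 3·x₂ - 2, -x₁^2 - 3·x₁ + 1], [6·x₁·x₂, 3·x₁^2 + 3]].
At the point, J = [[19.000, -9.000], [-36.000, 15.000]] (det J = -39.000).
Solving J·Δ = −F gives Δ = (-3.231, -4.821).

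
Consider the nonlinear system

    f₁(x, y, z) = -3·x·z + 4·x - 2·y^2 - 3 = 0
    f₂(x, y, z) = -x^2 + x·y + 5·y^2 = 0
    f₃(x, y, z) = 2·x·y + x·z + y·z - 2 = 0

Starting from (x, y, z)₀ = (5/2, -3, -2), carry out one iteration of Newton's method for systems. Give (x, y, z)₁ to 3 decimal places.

(1.021, -1.433, -0.932)

At (5/2, -3, -2): F = (4.000, 31.250, -16.000).
Jacobian J = [[-3·z + 4, -4·y, -3·x], [-2·x + y, x + 10·y, 0], [2·y + z, 2·x + z, x + y]].
At the point, J = [[10.000, 12.000, -7.500], [-8.000, -27.500, 0.000], [-8.000, 3.000, -0.500]] (det J = 1919.500).
Solving J·Δ = −F gives Δ = (-1.479, 1.567, 1.068).
Then the next iterate is (x, y, z)₁ = (1.021, -1.433, -0.932).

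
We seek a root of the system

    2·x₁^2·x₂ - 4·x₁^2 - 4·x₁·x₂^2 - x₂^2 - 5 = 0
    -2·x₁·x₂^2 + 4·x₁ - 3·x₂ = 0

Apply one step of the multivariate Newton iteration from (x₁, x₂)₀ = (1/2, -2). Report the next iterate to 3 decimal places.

(3.154, 4.615)

At (1/2, -2): F = (-19.000, 4.000).
Jacobian J = [[4·x₁·x₂ - 8·x₁ - 4·x₂^2, 2·x₁^2 - 8·x₁·x₂ - 2·x₂], [-2·x₂^2 + 4, -4·x₁·x₂ - 3]].
At the point, J = [[-24.000, 12.500], [-4.000, 1.000]] (det J = 26.000).
Solving J·Δ = −F gives Δ = (2.654, 6.615).
Then the next iterate is (x₁, x₂)₁ = (3.154, 4.615).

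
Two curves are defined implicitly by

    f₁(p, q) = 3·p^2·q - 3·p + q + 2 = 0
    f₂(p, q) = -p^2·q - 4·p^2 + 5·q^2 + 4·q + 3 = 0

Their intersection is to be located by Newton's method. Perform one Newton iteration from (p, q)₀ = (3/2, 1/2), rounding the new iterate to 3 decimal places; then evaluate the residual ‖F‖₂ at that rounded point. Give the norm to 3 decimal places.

0.740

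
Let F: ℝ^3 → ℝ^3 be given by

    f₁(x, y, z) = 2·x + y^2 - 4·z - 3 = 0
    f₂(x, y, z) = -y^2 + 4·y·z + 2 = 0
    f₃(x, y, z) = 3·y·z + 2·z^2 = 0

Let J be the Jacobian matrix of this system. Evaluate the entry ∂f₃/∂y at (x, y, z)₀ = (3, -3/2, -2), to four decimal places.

∂f₃/∂y = 3·z.
At (3, -3/2, -2) this is -6.0000.

-6.0000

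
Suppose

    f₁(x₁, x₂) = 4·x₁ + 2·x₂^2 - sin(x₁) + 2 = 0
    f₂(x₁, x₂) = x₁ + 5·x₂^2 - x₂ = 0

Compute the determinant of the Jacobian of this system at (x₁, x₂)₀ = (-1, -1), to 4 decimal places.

-34.0567

J = [[-cos(x₁) + 4, 4·x₂], [1, 10·x₂ - 1]].
At the point, J = [[3.459698, -4.0000], [1.0000, -11.0000]].
det J = -34.0567.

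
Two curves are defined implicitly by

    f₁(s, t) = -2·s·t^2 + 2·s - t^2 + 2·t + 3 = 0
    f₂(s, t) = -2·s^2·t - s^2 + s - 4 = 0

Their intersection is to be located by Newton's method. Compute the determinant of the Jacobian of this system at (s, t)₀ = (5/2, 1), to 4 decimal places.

-140.0000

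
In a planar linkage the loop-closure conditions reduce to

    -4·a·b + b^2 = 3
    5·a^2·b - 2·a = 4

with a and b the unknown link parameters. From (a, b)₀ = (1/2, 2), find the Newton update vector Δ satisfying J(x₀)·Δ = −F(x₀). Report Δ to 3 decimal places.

At (1/2, 2): F = (-3.000, -2.500).
Jacobian J = [[-4·b, -4·a + 2·b], [10·a·b - 2, 5·a^2]].
At the point, J = [[-8.000, 2.000], [8.000, 1.250]] (det J = -26.000).
Solving J·Δ = −F gives Δ = (0.048, 1.692).

(0.048, 1.692)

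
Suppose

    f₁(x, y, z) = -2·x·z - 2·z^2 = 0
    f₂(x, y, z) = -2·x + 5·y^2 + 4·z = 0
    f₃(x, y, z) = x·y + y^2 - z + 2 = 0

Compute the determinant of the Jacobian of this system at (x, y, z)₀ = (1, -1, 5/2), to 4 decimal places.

J = [[-2·z, 0, -2·x - 4·z], [-2, 10·y, 4], [y, x + 2·y, -1]].
At the point, J = [[-5.0000, 0.0000, -12.0000], [-2.0000, -10.0000, 4.0000], [-1.0000, -1.0000, -1.0000]].
det J = 26.0000.

26.0000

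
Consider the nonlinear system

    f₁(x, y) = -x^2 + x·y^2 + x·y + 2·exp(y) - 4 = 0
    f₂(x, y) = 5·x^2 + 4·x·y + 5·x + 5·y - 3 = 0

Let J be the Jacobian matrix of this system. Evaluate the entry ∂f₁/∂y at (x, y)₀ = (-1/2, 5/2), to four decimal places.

21.3650

∂f₁/∂y = 2·x·y + x + 2·exp(y).
At (-1/2, 5/2) this is 21.3650.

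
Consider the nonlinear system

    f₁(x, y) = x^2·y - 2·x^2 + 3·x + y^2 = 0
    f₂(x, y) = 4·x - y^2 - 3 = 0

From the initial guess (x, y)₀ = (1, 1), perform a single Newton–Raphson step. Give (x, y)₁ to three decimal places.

(0.571, 0.143)

At (1, 1): F = (3.000, 0.000).
Jacobian J = [[2·x·y - 4·x + 3, x^2 + 2·y], [4, -2·y]].
At the point, J = [[1.000, 3.000], [4.000, -2.000]] (det J = -14.000).
Solving J·Δ = −F gives Δ = (-0.429, -0.857).
Then the next iterate is (x, y)₁ = (0.571, 0.143).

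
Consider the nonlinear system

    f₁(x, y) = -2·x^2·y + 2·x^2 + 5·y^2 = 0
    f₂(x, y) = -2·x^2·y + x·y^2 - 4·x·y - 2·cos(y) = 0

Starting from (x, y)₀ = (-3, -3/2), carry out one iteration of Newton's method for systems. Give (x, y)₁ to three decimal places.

(-2.642, -0.121)

At (-3, -3/2): F = (56.250, 2.10853).
Jacobian J = [[-4·x·y + 4·x, -2·x^2 + 10·y], [-4·x·y + y^2 - 4·y, -2·x^2 + 2·x·y - 4·x + 2·sin(y)]].
At the point, J = [[-30.000, -33.000], [-9.750, 1.00501]] (det J = -351.90030).
Solving J·Δ = −F gives Δ = (0.358, 1.379).
Then the next iterate is (x, y)₁ = (-2.642, -0.121).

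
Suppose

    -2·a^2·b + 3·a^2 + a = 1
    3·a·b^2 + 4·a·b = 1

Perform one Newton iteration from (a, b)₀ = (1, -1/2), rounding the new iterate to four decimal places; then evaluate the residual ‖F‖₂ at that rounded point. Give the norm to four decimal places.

17.9791

At (1, -1/2): F = (4.0000, -2.2500).
Jacobian J = [[-4·a·b + 6·a + 1, -2·a^2], [3·b^2 + 4·b, 6·a·b + 4·a]].
At the point, J = [[9.0000, -2.0000], [-1.2500, 1.0000]] (det J = 6.5000).
Solving J·Δ = −F gives Δ = (0.0769, 2.3462).
Then the next iterate is (a, b)₁ = (1.0769, 1.8462).
Re-evaluating at (1.0769, 1.8462): F = (-0.726086, 17.964385), so ‖F‖₂ = 17.9791.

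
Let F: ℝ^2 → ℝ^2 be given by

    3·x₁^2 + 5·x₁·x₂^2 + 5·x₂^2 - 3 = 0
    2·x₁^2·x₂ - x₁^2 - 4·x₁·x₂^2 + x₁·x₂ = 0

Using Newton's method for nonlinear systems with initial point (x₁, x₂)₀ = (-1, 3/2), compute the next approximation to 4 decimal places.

At (-1, 3/2): F = (0.0000, 9.5000).
Jacobian J = [[6·x₁ + 5·x₂^2, 10·x₁·x₂ + 10·x₂], [4·x₁·x₂ - 2·x₁ - 4·x₂^2 + x₂, 2·x₁^2 - 8·x₁·x₂ + x₁]].
At the point, J = [[5.2500, 0.0000], [-11.5000, 13.0000]] (det J = 68.2500).
Solving J·Δ = −F gives Δ = (0.0000, -0.7308).
Then the next iterate is (x₁, x₂)₁ = (-1.0000, 0.7692).

(-1.0000, 0.7692)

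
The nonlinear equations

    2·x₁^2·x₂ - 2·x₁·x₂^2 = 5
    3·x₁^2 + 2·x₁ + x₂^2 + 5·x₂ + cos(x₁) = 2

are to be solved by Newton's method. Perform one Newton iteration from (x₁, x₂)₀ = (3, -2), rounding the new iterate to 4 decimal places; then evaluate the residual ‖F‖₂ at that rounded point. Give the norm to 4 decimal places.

At (3, -2): F = (-65.0000, 24.010008).
Jacobian J = [[4·x₁·x₂ - 2·x₂^2, 2·x₁^2 - 4·x₁·x₂], [6·x₁ - sin(x₁) + 2, 2·x₂ + 5]].
At the point, J = [[-32.0000, 42.0000], [19.858880, 1.0000]] (det J = -866.072960).
Solving J·Δ = −F gives Δ = (-1.2394, 0.6033).
Then the next iterate is (x₁, x₂)₁ = (1.7606, -1.3967).
Re-evaluating at (1.7606, -1.3967): F = (-20.527791, 5.598942), so ‖F‖₂ = 21.2776.

21.2776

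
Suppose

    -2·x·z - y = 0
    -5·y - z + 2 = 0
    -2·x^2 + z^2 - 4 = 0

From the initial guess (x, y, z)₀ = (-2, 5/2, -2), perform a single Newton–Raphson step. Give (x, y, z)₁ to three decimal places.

(-0.613, 0.645, -1.226)

At (-2, 5/2, -2): F = (-10.500, -8.500, -8.000).
Jacobian J = [[-2·z, -1, -2·x], [0, -5, -1], [-4·x, 0, 2·z]].
At the point, J = [[4.000, -1.000, 4.000], [0.000, -5.000, -1.000], [8.000, 0.000, -4.000]] (det J = 248.000).
Solving J·Δ = −F gives Δ = (1.387, -1.855, 0.774).
Then the next iterate is (x, y, z)₁ = (-0.613, 0.645, -1.226).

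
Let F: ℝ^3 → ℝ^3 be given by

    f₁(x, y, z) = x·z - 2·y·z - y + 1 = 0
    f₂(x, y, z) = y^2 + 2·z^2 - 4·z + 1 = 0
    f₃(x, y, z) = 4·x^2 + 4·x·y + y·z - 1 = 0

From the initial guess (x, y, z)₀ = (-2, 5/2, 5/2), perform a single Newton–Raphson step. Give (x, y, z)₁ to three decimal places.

(0.874, -0.145, 3.079)

At (-2, 5/2, 5/2): F = (-19.000, 9.750, 1.250).
Jacobian J = [[z, -2·z - 1, x - 2·y], [0, 2·y, 4·z - 4], [8·x + 4·y, 4·x + z, y]].
At the point, J = [[2.500, -6.000, -7.000], [0.000, 5.000, 6.000], [-6.000, -5.500, 2.500]] (det J = 119.750).
Solving J·Δ = −F gives Δ = (2.874, -2.645, 0.579).
Then the next iterate is (x, y, z)₁ = (0.874, -0.145, 3.079).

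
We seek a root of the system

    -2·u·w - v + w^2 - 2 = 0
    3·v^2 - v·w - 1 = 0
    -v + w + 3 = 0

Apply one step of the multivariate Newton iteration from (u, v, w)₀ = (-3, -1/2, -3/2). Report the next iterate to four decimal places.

(3.0833, -2.5000, -5.5000)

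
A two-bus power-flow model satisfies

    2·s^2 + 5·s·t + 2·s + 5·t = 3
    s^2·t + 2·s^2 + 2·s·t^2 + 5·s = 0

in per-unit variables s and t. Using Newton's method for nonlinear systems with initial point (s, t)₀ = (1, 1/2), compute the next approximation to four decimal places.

At (1, 1/2): F = (6.0000, 8.0000).
Jacobian J = [[4·s + 5·t + 2, 5·s + 5], [2·s·t + 4·s + 2·t^2 + 5, s^2 + 4·s·t]].
At the point, J = [[8.5000, 10.0000], [10.5000, 3.0000]] (det J = -79.5000).
Solving J·Δ = −F gives Δ = (-0.7799, 0.0629).
Then the next iterate is (s, t)₁ = (0.2201, 0.5629).

(0.2201, 0.5629)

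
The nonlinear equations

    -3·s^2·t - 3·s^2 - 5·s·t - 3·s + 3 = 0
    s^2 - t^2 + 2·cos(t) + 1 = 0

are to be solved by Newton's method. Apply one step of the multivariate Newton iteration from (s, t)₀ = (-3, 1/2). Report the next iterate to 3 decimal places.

(-1.430, 1.563)

At (-3, 1/2): F = (-21.000, 11.50517).
Jacobian J = [[-6·s·t - 6·s - 5·t - 3, -3·s^2 - 5·s], [2·s, -2·t - 2·sin(t)]].
At the point, J = [[21.500, -12.000], [-6.000, -1.95885]] (det J = -114.11530).
Solving J·Δ = −F gives Δ = (1.570, 1.063).
Then the next iterate is (s, t)₁ = (-1.430, 1.563).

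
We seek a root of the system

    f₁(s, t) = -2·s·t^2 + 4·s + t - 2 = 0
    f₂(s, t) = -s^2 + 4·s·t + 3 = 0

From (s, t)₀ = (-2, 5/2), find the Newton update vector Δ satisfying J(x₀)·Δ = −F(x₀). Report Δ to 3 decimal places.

(1.332, -0.294)

At (-2, 5/2): F = (17.500, -21.000).
Jacobian J = [[-2·t^2 + 4, -4·s·t + 1], [-2·s + 4·t, 4·s]].
At the point, J = [[-8.500, 21.000], [14.000, -8.000]] (det J = -226.000).
Solving J·Δ = −F gives Δ = (1.332, -0.294).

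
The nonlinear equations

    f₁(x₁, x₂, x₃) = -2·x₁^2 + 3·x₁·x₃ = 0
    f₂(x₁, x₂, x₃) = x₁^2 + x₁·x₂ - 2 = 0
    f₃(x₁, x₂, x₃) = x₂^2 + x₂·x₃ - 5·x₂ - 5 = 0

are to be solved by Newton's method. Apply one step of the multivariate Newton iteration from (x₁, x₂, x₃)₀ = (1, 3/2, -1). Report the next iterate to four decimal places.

(1.5536, -0.9375, 1.9583)

At (1, 3/2, -1): F = (-5.0000, 0.5000, -11.7500).
Jacobian J = [[-4·x₁ + 3·x₃, 0, 3·x₁], [2·x₁ + x₂, x₁, 0], [0, 2·x₂ + x₃ - 5, x₂]].
At the point, J = [[-7.0000, 0.0000, 3.0000], [3.5000, 1.0000, 0.0000], [0.0000, -3.0000, 1.5000]] (det J = -42.0000).
Solving J·Δ = −F gives Δ = (0.5536, -2.4375, 2.9583).
Then the next iterate is (x₁, x₂, x₃)₁ = (1.5536, -0.9375, 1.9583).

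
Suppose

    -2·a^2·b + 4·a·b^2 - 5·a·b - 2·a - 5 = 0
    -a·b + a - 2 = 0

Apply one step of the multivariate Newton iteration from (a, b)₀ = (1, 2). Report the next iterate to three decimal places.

At (1, 2): F = (-5.000, -3.000).
Jacobian J = [[-4·a·b + 4·b^2 - 5·b - 2, -2·a^2 + 8·a·b - 5·a], [-b + 1, -a]].
At the point, J = [[-4.000, 9.000], [-1.000, -1.000]] (det J = 13.000).
Solving J·Δ = −F gives Δ = (-2.462, -0.538).
Then the next iterate is (a, b)₁ = (-1.462, 1.462).

(-1.462, 1.462)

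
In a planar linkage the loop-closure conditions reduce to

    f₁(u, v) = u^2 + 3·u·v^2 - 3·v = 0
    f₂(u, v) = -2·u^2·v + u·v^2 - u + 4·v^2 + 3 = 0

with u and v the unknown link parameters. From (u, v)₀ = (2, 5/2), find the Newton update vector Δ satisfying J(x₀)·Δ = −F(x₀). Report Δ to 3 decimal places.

(-0.276, -1.026)

At (2, 5/2): F = (34.000, 18.500).
Jacobian J = [[2·u + 3·v^2, 6·u·v - 3], [-4·u·v + v^2 - 1, -2·u^2 + 2·u·v + 8·v]].
At the point, J = [[22.750, 27.000], [-14.750, 22.000]] (det J = 898.750).
Solving J·Δ = −F gives Δ = (-0.276, -1.026).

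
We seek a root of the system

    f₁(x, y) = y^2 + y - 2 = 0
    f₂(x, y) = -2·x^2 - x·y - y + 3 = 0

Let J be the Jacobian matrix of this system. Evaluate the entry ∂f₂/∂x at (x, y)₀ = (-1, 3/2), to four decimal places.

2.5000

∂f₂/∂x = -4·x - y.
At (-1, 3/2) this is 2.5000.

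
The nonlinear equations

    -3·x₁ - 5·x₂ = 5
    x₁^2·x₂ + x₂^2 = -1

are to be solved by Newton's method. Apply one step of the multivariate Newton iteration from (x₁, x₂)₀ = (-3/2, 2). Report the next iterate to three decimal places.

At (-3/2, 2): F = (-10.500, 9.500).
Jacobian J = [[-3, -5], [2·x₁·x₂, x₁^2 + 2·x₂]].
At the point, J = [[-3.000, -5.000], [-6.000, 6.250]] (det J = -48.750).
Solving J·Δ = −F gives Δ = (-0.372, -1.877).
Then the next iterate is (x₁, x₂)₁ = (-1.872, 0.123).

(-1.872, 0.123)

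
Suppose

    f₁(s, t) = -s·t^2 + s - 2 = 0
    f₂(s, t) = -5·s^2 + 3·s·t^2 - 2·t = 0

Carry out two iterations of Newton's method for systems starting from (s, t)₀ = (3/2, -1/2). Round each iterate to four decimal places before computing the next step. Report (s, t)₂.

At (3/2, -1/2): F = (-0.8750, -9.1250).
Jacobian J = [[-t^2 + 1, -2·s·t], [-10·s + 3·t^2, 6·s·t - 2]].
At the point, J = [[0.7500, 1.5000], [-14.2500, -6.5000]] (det J = 16.5000).
Solving J·Δ = −F gives Δ = (-1.1742, 1.1705).
Then the next iterate is (s, t)₁ = (0.3258, 0.6705).
Round to (0.3258, 0.6705) and repeat: F = (-1.820670, -1.432318), J = [[0.550430, -0.436898], [-1.909289, -0.689307]].
Δ = (0.5185, -3.5140), so (s, t)₂ = (0.8443, -2.8435).

(0.8443, -2.8435)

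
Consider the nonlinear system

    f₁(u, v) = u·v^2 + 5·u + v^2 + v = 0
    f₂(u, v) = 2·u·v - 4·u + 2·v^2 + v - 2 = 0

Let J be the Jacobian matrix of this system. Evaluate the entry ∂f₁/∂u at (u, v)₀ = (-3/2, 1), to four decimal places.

∂f₁/∂u = v^2 + 5.
At (-3/2, 1) this is 6.0000.

6.0000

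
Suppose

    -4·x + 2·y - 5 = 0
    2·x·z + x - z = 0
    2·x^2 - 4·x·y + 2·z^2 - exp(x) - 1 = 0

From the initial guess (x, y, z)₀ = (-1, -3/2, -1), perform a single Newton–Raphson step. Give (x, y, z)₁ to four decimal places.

(-1.1792, 0.1415, -0.2736)

At (-1, -3/2, -1): F = (-4.0000, 2.0000, -3.367879).
Jacobian J = [[-4, 2, 0], [2·z + 1, 0, 2·x - 1], [4·x - 4·y - exp(x), -4·x, 4·z]].
At the point, J = [[-4.0000, 2.0000, 0.0000], [-1.0000, 0.0000, -3.0000], [1.632121, 4.0000, -4.0000]] (det J = -65.792723).
Solving J·Δ = −F gives Δ = (-0.1792, 1.6415, 0.7264).
Then the next iterate is (x, y, z)₁ = (-1.1792, 0.1415, -0.2736).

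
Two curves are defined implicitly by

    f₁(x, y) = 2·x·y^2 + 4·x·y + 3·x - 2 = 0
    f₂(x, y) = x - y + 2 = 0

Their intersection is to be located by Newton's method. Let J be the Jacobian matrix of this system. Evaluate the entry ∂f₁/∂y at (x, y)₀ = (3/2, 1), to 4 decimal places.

12.0000

∂f₁/∂y = 4·x·y + 4·x.
At (3/2, 1) this is 12.0000.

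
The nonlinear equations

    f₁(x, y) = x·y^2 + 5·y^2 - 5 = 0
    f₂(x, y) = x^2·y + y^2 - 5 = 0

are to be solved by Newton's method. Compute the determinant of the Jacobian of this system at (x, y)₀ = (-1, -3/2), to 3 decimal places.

J = [[y^2, 2·x·y + 10·y], [2·x·y, x^2 + 2·y]].
At the point, J = [[2.250, -12.000], [3.000, -2.000]].
det J = 31.500.

31.500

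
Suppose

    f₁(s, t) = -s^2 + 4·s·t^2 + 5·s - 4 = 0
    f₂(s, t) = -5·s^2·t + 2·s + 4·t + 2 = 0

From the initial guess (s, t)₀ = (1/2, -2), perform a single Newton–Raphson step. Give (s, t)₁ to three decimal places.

(0.519, -1.172)

At (1/2, -2): F = (6.250, -2.500).
Jacobian J = [[-2·s + 4·t^2 + 5, 8·s·t], [-10·s·t + 2, -5·s^2 + 4]].
At the point, J = [[20.000, -8.000], [12.000, 2.750]] (det J = 151.000).
Solving J·Δ = −F gives Δ = (0.019, 0.828).
Then the next iterate is (s, t)₁ = (0.519, -1.172).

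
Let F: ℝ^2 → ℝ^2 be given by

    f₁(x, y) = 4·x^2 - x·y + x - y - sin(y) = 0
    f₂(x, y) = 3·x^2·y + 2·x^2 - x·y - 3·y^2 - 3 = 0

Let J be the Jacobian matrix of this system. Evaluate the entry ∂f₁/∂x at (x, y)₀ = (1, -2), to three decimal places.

∂f₁/∂x = 8·x - y + 1.
At (1, -2) this is 11.000.

11.000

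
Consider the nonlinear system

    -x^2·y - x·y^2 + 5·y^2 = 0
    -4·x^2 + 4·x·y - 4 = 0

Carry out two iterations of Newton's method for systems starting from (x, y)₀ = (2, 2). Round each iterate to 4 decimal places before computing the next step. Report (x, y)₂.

(3.1984, 3.5486)

At (2, 2): F = (4.0000, -4.0000).
Jacobian J = [[-2·x·y - y^2, -x^2 - 2·x·y + 10·y], [-8·x + 4·y, 4·x]].
At the point, J = [[-12.0000, 8.0000], [-8.0000, 8.0000]] (det J = -32.0000).
Solving J·Δ = −F gives Δ = (2.0000, 2.5000).
Then the next iterate is (x, y)₁ = (4.0000, 4.5000).
Round to (4.0000, 4.5000) and repeat: F = (-51.7500, 4.0000), J = [[-56.2500, -7.0000], [-14.0000, 16.0000]].
Δ = (-0.8016, -0.9514), so (x, y)₂ = (3.1984, 3.5486).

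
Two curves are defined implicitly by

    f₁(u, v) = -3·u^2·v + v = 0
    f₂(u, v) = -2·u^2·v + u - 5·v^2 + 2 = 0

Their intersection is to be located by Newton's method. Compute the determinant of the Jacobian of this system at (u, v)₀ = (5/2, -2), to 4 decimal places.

J = [[-6·u·v, -3·u^2 + 1], [-4·u·v + 1, -2·u^2 - 10·v]].
At the point, J = [[30.0000, -17.7500], [21.0000, 7.5000]].
det J = 597.7500.

597.7500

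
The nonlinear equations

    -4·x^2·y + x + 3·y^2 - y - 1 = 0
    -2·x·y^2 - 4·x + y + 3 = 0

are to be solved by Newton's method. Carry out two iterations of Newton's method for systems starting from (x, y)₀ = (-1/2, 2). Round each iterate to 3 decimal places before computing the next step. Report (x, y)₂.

At (-1/2, 2): F = (6.500, 11.000).
Jacobian J = [[-8·x·y + 1, -4·x^2 + 6·y - 1], [-2·y^2 - 4, -4·x·y + 1]].
At the point, J = [[9.000, 10.000], [-12.000, 5.000]] (det J = 165.000).
Solving J·Δ = −F gives Δ = (0.470, -1.073).
Then the next iterate is (x, y)₁ = (-0.030, 0.927).
Round to (-0.030, 0.927) and repeat: F = (0.61765, 4.09856), J = [[1.22248, 4.55840], [-5.71866, 1.11124]].
Δ = (0.656, -0.311), so (x, y)₂ = (0.626, 0.616).

(0.626, 0.616)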